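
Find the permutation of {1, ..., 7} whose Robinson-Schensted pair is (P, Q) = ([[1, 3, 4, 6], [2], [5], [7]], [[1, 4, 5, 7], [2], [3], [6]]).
7 5 2 3 4 1 6

Reverse the RSK construction: for i from n down to 1, find the cell of Q containing i, remove the entry at that cell from P, and reverse-bump it up through P; the value ejected from row 1 is w(i).

Step i=7: Q has 7 at row 1, column 4; remove that cell from P, ejecting 6. So w(7) = 6. P is now [[1, 3, 4], [2], [5], [7]].
Step i=6: Q has 6 at row 4, column 1; remove 7 from row 4 of P and reverse-bump: 7 enters row 3 and ejects 5; 5 enters row 2 and ejects 2; 2 enters row 1 and ejects 1. So w(6) = 1. P is now [[2, 3, 4], [5], [7]].
Step i=5: Q has 5 at row 1, column 3; remove that cell from P, ejecting 4. So w(5) = 4. P is now [[2, 3], [5], [7]].
Step i=4: Q has 4 at row 1, column 2; remove that cell from P, ejecting 3. So w(4) = 3. P is now [[2], [5], [7]].
Step i=3: Q has 3 at row 3, column 1; remove 7 from row 3 of P and reverse-bump: 7 enters row 2 and ejects 5; 5 enters row 1 and ejects 2. So w(3) = 2. P is now [[5], [7]].
Step i=2: Q has 2 at row 2, column 1; remove 7 from row 2 of P and reverse-bump: 7 enters row 1 and ejects 5. So w(2) = 5. P is now [[7]].
Step i=1: Q has 1 at row 1, column 1; remove that cell from P, ejecting 7. So w(1) = 7. P is now [].

So w = 7 5 2 3 4 1 6.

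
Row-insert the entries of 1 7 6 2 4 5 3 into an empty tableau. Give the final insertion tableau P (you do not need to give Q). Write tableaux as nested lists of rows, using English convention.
P = [[1, 2, 3, 5], [4], [6], [7]]

Insert 1: appended to row 1. P = [[1]].
Insert 7: appended to row 1. P = [[1, 7]].
Insert 6: 6 bumps 7 from row 1; 7 starts row 2. P = [[1, 6], [7]].
Insert 2: 2 bumps 6 from row 1; 6 bumps 7 from row 2; 7 starts row 3. P = [[1, 2], [6], [7]].
Insert 4: appended to row 1. P = [[1, 2, 4], [6], [7]].
Insert 5: appended to row 1. P = [[1, 2, 4, 5], [6], [7]].
Insert 3: 3 bumps 4 from row 1; 4 bumps 6 from row 2; 6 bumps 7 from row 3; 7 starts row 4. P = [[1, 2, 3, 5], [4], [6], [7]].

So P = [[1, 2, 3, 5], [4], [6], [7]].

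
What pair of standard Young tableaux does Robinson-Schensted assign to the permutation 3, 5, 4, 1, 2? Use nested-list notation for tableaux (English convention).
P = [[1, 2], [3, 4], [5]], Q = [[1, 2], [3, 5], [4]]

Insert each entry of the permutation into P by Schensted row insertion, recording in Q the position of each new cell.

Insert 3: appended to row 1. P = [[3]].
Insert 5: appended to row 1. P = [[3, 5]].
Insert 4: 4 bumps 5 from row 1; 5 starts row 2. P = [[3, 4], [5]].
Insert 1: 1 bumps 3 from row 1; 3 bumps 5 from row 2; 5 starts row 3. P = [[1, 4], [3], [5]].
Insert 2: 2 bumps 4 from row 1; 4 appends to row 2. P = [[1, 2], [3, 4], [5]].

So P = [[1, 2], [3, 4], [5]], Q = [[1, 2], [3, 5], [4]].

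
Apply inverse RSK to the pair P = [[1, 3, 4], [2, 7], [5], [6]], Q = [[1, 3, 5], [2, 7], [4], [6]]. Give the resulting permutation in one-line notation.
Reverse the RSK construction: for i from n down to 1, find the cell of Q containing i, remove the entry at that cell from P, and reverse-bump it up through P; the value ejected from row 1 is w(i).

Step i=7: Q has 7 at row 2, column 2; remove 7 from row 2 of P and reverse-bump: 7 enters row 1 and ejects 4. So w(7) = 4. P is now [[1, 3, 7], [2], [5], [6]].
Step i=6: Q has 6 at row 4, column 1; remove 6 from row 4 of P and reverse-bump: 6 enters row 3 and ejects 5; 5 enters row 2 and ejects 2; 2 enters row 1 and ejects 1. So w(6) = 1. P is now [[2, 3, 7], [5], [6]].
Step i=5: Q has 5 at row 1, column 3; remove that cell from P, ejecting 7. So w(5) = 7. P is now [[2, 3], [5], [6]].
Step i=4: Q has 4 at row 3, column 1; remove 6 from row 3 of P and reverse-bump: 6 enters row 2 and ejects 5; 5 enters row 1 and ejects 3. So w(4) = 3. P is now [[2, 5], [6]].
Step i=3: Q has 3 at row 1, column 2; remove that cell from P, ejecting 5. So w(3) = 5. P is now [[2], [6]].
Step i=2: Q has 2 at row 2, column 1; remove 6 from row 2 of P and reverse-bump: 6 enters row 1 and ejects 2. So w(2) = 2. P is now [[6]].
Step i=1: Q has 1 at row 1, column 1; remove that cell from P, ejecting 6. So w(1) = 6. P is now [].

So w = 6 2 5 3 7 1 4.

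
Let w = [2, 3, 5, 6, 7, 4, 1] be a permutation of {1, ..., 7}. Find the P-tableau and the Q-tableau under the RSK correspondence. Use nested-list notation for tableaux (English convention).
P = [[1, 3, 4, 6, 7], [2], [5]], Q = [[1, 2, 3, 4, 5], [6], [7]]

Insert each entry of the permutation into P by Schensted row insertion, recording in Q the position of each new cell.

Insert 2: appended to row 1. P = [[2]], Q = [[1]].
Insert 3: appended to row 1. P = [[2, 3]], Q = [[1, 2]].
Insert 5: appended to row 1. P = [[2, 3, 5]], Q = [[1, 2, 3]].
Insert 6: appended to row 1. P = [[2, 3, 5, 6]], Q = [[1, 2, 3, 4]].
Insert 7: appended to row 1. P = [[2, 3, 5, 6, 7]], Q = [[1, 2, 3, 4, 5]].
Insert 4: 4 bumps 5 from row 1; 5 starts row 2. P = [[2, 3, 4, 6, 7], [5]], Q = [[1, 2, 3, 4, 5], [6]].
Insert 1: 1 bumps 2 from row 1; 2 bumps 5 from row 2; 5 starts row 3. P = [[1, 3, 4, 6, 7], [2], [5]], Q = [[1, 2, 3, 4, 5], [6], [7]].

So P = [[1, 3, 4, 6, 7], [2], [5]], Q = [[1, 2, 3, 4, 5], [6], [7]].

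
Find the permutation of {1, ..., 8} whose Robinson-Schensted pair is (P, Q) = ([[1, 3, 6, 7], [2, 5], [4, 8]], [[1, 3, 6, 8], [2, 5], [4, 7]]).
4 2 8 1 5 6 3 7

Reverse RSK: for i = n, n-1, ..., 1, locate i in Q, remove the corresponding corner cell from P, and reverse-bump its entry up through P; the value ejected from row 1 is w(i).

So w = 4 2 8 1 5 6 3 7.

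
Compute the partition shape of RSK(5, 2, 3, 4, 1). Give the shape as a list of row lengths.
[3, 1, 1]

Row-insert each entry into an empty tableau.

After inserting 5: P = [[5]].
After inserting 2: P = [[2], [5]].
After inserting 3: P = [[2, 3], [5]].
After inserting 4: P = [[2, 3, 4], [5]].
After inserting 1: P = [[1, 3, 4], [2], [5]].

The final insertion tableau P = [[1, 3, 4], [2], [5]] has shape [3, 1, 1].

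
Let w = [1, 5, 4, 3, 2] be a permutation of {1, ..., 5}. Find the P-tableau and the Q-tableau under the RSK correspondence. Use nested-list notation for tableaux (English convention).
Insert each entry of the permutation into P by Schensted row insertion, recording in Q the position of each new cell.

After inserting 1: P = [[1]].
After inserting 5: P = [[1, 5]].
After inserting 4: P = [[1, 4], [5]].
After inserting 3: P = [[1, 3], [4], [5]].
After inserting 2: P = [[1, 2], [3], [4], [5]].

So P = [[1, 2], [3], [4], [5]], Q = [[1, 2], [3], [4], [5]].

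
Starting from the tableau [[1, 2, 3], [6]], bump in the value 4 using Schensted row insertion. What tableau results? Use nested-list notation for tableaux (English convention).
[[1, 2, 3, 4], [6]]

4 is larger than every entry of row 1, so it is appended to row 1. The new tableau is [[1, 2, 3, 4], [6]].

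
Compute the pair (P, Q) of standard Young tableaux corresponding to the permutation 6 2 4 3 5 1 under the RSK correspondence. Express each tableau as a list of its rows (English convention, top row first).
Insert each entry of the permutation into P by Schensted row insertion, recording in Q the position of each new cell.

Insert 6: appended to row 1. P = [[6]], Q = [[1]].
Insert 2: 2 bumps 6 from row 1; 6 starts row 2. P = [[2], [6]], Q = [[1], [2]].
Insert 4: appended to row 1. P = [[2, 4], [6]], Q = [[1, 3], [2]].
Insert 3: 3 bumps 4 from row 1; 4 bumps 6 from row 2; 6 starts row 3. P = [[2, 3], [4], [6]], Q = [[1, 3], [2], [4]].
Insert 5: appended to row 1. P = [[2, 3, 5], [4], [6]], Q = [[1, 3, 5], [2], [4]].
Insert 1: 1 bumps 2 from row 1; 2 bumps 4 from row 2; 4 bumps 6 from row 3; 6 starts row 4. P = [[1, 3, 5], [2], [4], [6]], Q = [[1, 3, 5], [2], [4], [6]].

So P = [[1, 3, 5], [2], [4], [6]], Q = [[1, 3, 5], [2], [4], [6]].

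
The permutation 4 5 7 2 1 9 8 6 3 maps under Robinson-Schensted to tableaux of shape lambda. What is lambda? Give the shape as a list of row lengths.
Row-insert each entry into an empty tableau.

After inserting 4: P = [[4]].
After inserting 5: P = [[4, 5]].
After inserting 7: P = [[4, 5, 7]].
After inserting 2: P = [[2, 5, 7], [4]].
After inserting 1: P = [[1, 5, 7], [2], [4]].
After inserting 9: P = [[1, 5, 7, 9], [2], [4]].
After inserting 8: P = [[1, 5, 7, 8], [2, 9], [4]].
After inserting 6: P = [[1, 5, 6, 8], [2, 7], [4, 9]].
After inserting 3: P = [[1, 3, 6, 8], [2, 5], [4, 7], [9]].

The final insertion tableau P = [[1, 3, 6, 8], [2, 5], [4, 7], [9]] has shape [4, 2, 2, 1].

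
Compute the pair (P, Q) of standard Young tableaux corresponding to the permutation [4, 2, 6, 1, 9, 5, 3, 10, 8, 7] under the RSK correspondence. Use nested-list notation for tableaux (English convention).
P = [[1, 3, 7, 10], [2, 5, 8], [4, 6, 9]], Q = [[1, 3, 5, 8], [2, 6, 9], [4, 7, 10]]

Insert each entry of the permutation into P by Schensted row insertion, recording in Q the position of each new cell.

Insert 4: appended to row 1. P = [[4]], Q = [[1]].
Insert 2: 2 bumps 4 from row 1; 4 starts row 2. P = [[2], [4]], Q = [[1], [2]].
Insert 6: appended to row 1. P = [[2, 6], [4]], Q = [[1, 3], [2]].
Insert 1: 1 bumps 2 from row 1; 2 bumps 4 from row 2; 4 starts row 3. P = [[1, 6], [2], [4]], Q = [[1, 3], [2], [4]].
Insert 9: appended to row 1. P = [[1, 6, 9], [2], [4]], Q = [[1, 3, 5], [2], [4]].
Insert 5: 5 bumps 6 from row 1; 6 appends to row 2. P = [[1, 5, 9], [2, 6], [4]], Q = [[1, 3, 5], [2, 6], [4]].
Insert 3: 3 bumps 5 from row 1; 5 bumps 6 from row 2; 6 appends to row 3. P = [[1, 3, 9], [2, 5], [4, 6]], Q = [[1, 3, 5], [2, 6], [4, 7]].
Insert 10: appended to row 1. P = [[1, 3, 9, 10], [2, 5], [4, 6]], Q = [[1, 3, 5, 8], [2, 6], [4, 7]].
Insert 8: 8 bumps 9 from row 1; 9 appends to row 2. P = [[1, 3, 8, 10], [2, 5, 9], [4, 6]], Q = [[1, 3, 5, 8], [2, 6, 9], [4, 7]].
Insert 7: 7 bumps 8 from row 1; 8 bumps 9 from row 2; 9 appends to row 3. P = [[1, 3, 7, 10], [2, 5, 8], [4, 6, 9]], Q = [[1, 3, 5, 8], [2, 6, 9], [4, 7, 10]].

So P = [[1, 3, 7, 10], [2, 5, 8], [4, 6, 9]], Q = [[1, 3, 5, 8], [2, 6, 9], [4, 7, 10]].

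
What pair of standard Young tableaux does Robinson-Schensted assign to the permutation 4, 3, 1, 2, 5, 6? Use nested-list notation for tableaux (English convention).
P = [[1, 2, 5, 6], [3], [4]], Q = [[1, 4, 5, 6], [2], [3]]

Insert each entry of the permutation into P by Schensted row insertion, recording in Q the position of each new cell.

Insert 4: appended to row 1. P = [[4]], Q = [[1]].
Insert 3: 3 bumps 4 from row 1; 4 starts row 2. P = [[3], [4]], Q = [[1], [2]].
Insert 1: 1 bumps 3 from row 1; 3 bumps 4 from row 2; 4 starts row 3. P = [[1], [3], [4]], Q = [[1], [2], [3]].
Insert 2: appended to row 1. P = [[1, 2], [3], [4]], Q = [[1, 4], [2], [3]].
Insert 5: appended to row 1. P = [[1, 2, 5], [3], [4]], Q = [[1, 4, 5], [2], [3]].
Insert 6: appended to row 1. P = [[1, 2, 5, 6], [3], [4]], Q = [[1, 4, 5, 6], [2], [3]].

So P = [[1, 2, 5, 6], [3], [4]], Q = [[1, 4, 5, 6], [2], [3]].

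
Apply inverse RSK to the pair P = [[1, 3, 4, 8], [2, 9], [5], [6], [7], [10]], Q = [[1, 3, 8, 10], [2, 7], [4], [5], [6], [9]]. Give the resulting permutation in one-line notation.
10 7 9 6 5 2 3 4 1 8

Reverse the RSK construction: for i from n down to 1, find the cell of Q containing i, remove the entry at that cell from P, and reverse-bump it up through P; the value ejected from row 1 is w(i).

Step i=10: Q has 10 at row 1, column 4; remove that cell from P, ejecting 8. So w(10) = 8. P is now [[1, 3, 4], [2, 9], [5], [6], [7], [10]].
Step i=9: Q has 9 at row 6, column 1; remove 10 from row 6 of P and reverse-bump: 10 enters row 5 and ejects 7; 7 enters row 4 and ejects 6; 6 enters row 3 and ejects 5; 5 enters row 2 and ejects 2; 2 enters row 1 and ejects 1. So w(9) = 1. P is now [[2, 3, 4], [5, 9], [6], [7], [10]].
Step i=8: Q has 8 at row 1, column 3; remove that cell from P, ejecting 4. So w(8) = 4. P is now [[2, 3], [5, 9], [6], [7], [10]].
Step i=7: Q has 7 at row 2, column 2; remove 9 from row 2 of P and reverse-bump: 9 enters row 1 and ejects 3. So w(7) = 3. P is now [[2, 9], [5], [6], [7], [10]].
Step i=6: Q has 6 at row 5, column 1; remove 10 from row 5 of P and reverse-bump: 10 enters row 4 and ejects 7; 7 enters row 3 and ejects 6; 6 enters row 2 and ejects 5; 5 enters row 1 and ejects 2. So w(6) = 2. P is now [[5, 9], [6], [7], [10]].
Step i=5: Q has 5 at row 4, column 1; remove 10 from row 4 of P and reverse-bump: 10 enters row 3 and ejects 7; 7 enters row 2 and ejects 6; 6 enters row 1 and ejects 5. So w(5) = 5. P is now [[6, 9], [7], [10]].
Step i=4: Q has 4 at row 3, column 1; remove 10 from row 3 of P and reverse-bump: 10 enters row 2 and ejects 7; 7 enters row 1 and ejects 6. So w(4) = 6. P is now [[7, 9], [10]].
Step i=3: Q has 3 at row 1, column 2; remove that cell from P, ejecting 9. So w(3) = 9. P is now [[7], [10]].
Step i=2: Q has 2 at row 2, column 1; remove 10 from row 2 of P and reverse-bump: 10 enters row 1 and ejects 7. So w(2) = 7. P is now [[10]].
Step i=1: Q has 1 at row 1, column 1; remove that cell from P, ejecting 10. So w(1) = 10. P is now [].

So w = 10 7 9 6 5 2 3 4 1 8.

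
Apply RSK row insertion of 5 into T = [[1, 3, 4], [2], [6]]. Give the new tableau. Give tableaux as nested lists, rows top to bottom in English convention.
5 is larger than every entry of row 1, so it is appended to row 1. The new tableau is [[1, 3, 4, 5], [2], [6]].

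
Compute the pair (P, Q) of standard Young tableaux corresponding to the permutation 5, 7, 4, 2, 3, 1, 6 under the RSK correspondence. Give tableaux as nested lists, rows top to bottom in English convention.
Insert each entry of the permutation into P by Schensted row insertion, recording in Q the position of each new cell.

After inserting 5: P = [[5]].
After inserting 7: P = [[5, 7]].
After inserting 4: P = [[4, 7], [5]].
After inserting 2: P = [[2, 7], [4], [5]].
After inserting 3: P = [[2, 3], [4, 7], [5]].
After inserting 1: P = [[1, 3], [2, 7], [4], [5]].
After inserting 6: P = [[1, 3, 6], [2, 7], [4], [5]].

So P = [[1, 3, 6], [2, 7], [4], [5]], Q = [[1, 2, 7], [3, 5], [4], [6]].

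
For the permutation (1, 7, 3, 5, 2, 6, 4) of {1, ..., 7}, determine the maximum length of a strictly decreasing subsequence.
3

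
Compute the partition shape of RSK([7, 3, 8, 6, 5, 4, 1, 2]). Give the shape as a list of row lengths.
[2, 2, 2, 1, 1]

RSK row insertion gives P = [[1, 2], [3, 4], [5, 8], [6], [7]], which has shape [2, 2, 2, 1, 1].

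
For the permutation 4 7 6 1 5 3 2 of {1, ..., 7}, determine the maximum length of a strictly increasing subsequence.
2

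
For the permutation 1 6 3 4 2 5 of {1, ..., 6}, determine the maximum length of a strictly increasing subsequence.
4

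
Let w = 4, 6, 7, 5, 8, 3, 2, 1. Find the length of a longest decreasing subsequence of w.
5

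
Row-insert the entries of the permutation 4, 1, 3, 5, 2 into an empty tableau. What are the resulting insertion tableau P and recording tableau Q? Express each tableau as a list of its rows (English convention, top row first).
P = [[1, 2, 5], [3], [4]], Q = [[1, 3, 4], [2], [5]]

Insert each entry of the permutation into P by Schensted row insertion, recording in Q the position of each new cell.

After inserting 4: P = [[4]].
After inserting 1: P = [[1], [4]].
After inserting 3: P = [[1, 3], [4]].
After inserting 5: P = [[1, 3, 5], [4]].
After inserting 2: P = [[1, 2, 5], [3], [4]].

So P = [[1, 2, 5], [3], [4]], Q = [[1, 3, 4], [2], [5]].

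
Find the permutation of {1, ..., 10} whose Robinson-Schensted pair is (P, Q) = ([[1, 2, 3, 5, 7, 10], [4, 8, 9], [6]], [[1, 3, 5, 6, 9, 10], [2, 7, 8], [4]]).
Reverse the RSK construction: for i from n down to 1, find the cell of Q containing i, remove the entry at that cell from P, and reverse-bump it up through P; the value ejected from row 1 is w(i).

Step i=10: Q has 10 at row 1, column 6; remove that cell from P, ejecting 10. So w(10) = 10. P is now [[1, 2, 3, 5, 7], [4, 8, 9], [6]].
Step i=9: Q has 9 at row 1, column 5; remove that cell from P, ejecting 7. So w(9) = 7. P is now [[1, 2, 3, 5], [4, 8, 9], [6]].
Step i=8: Q has 8 at row 2, column 3; remove 9 from row 2 of P and reverse-bump: 9 enters row 1 and ejects 5. So w(8) = 5. P is now [[1, 2, 3, 9], [4, 8], [6]].
Step i=7: Q has 7 at row 2, column 2; remove 8 from row 2 of P and reverse-bump: 8 enters row 1 and ejects 3. So w(7) = 3. P is now [[1, 2, 8, 9], [4], [6]].
Step i=6: Q has 6 at row 1, column 4; remove that cell from P, ejecting 9. So w(6) = 9. P is now [[1, 2, 8], [4], [6]].
Step i=5: Q has 5 at row 1, column 3; remove that cell from P, ejecting 8. So w(5) = 8. P is now [[1, 2], [4], [6]].
Step i=4: Q has 4 at row 3, column 1; remove 6 from row 3 of P and reverse-bump: 6 enters row 2 and ejects 4; 4 enters row 1 and ejects 2. So w(4) = 2. P is now [[1, 4], [6]].
Step i=3: Q has 3 at row 1, column 2; remove that cell from P, ejecting 4. So w(3) = 4. P is now [[1], [6]].
Step i=2: Q has 2 at row 2, column 1; remove 6 from row 2 of P and reverse-bump: 6 enters row 1 and ejects 1. So w(2) = 1. P is now [[6]].
Step i=1: Q has 1 at row 1, column 1; remove that cell from P, ejecting 6. So w(1) = 6. P is now [].

So w = 6 1 4 2 8 9 3 5 7 10.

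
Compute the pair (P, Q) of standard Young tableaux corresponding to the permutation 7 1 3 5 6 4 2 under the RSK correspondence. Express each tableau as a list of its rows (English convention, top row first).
Insert each entry of the permutation into P by Schensted row insertion, recording in Q the position of each new cell.

Insert 7: appended to row 1. P = [[7]], Q = [[1]].
Insert 1: 1 bumps 7 from row 1; 7 starts row 2. P = [[1], [7]], Q = [[1], [2]].
Insert 3: appended to row 1. P = [[1, 3], [7]], Q = [[1, 3], [2]].
Insert 5: appended to row 1. P = [[1, 3, 5], [7]], Q = [[1, 3, 4], [2]].
Insert 6: appended to row 1. P = [[1, 3, 5, 6], [7]], Q = [[1, 3, 4, 5], [2]].
Insert 4: 4 bumps 5 from row 1; 5 bumps 7 from row 2; 7 starts row 3. P = [[1, 3, 4, 6], [5], [7]], Q = [[1, 3, 4, 5], [2], [6]].
Insert 2: 2 bumps 3 from row 1; 3 bumps 5 from row 2; 5 bumps 7 from row 3; 7 starts row 4. P = [[1, 2, 4, 6], [3], [5], [7]], Q = [[1, 3, 4, 5], [2], [6], [7]].

So P = [[1, 2, 4, 6], [3], [5], [7]], Q = [[1, 3, 4, 5], [2], [6], [7]].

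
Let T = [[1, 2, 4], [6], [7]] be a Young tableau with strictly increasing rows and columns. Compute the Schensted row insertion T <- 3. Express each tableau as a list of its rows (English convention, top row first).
[[1, 2, 3], [4], [6], [7]]

In row 1, 3 replaces 4 (the leftmost entry greater than 3); 4 is bumped to row 2. In row 2, 4 replaces 6 (the leftmost entry greater than 4); 6 is bumped to row 3. In row 3, 6 replaces 7 (the leftmost entry greater than 6); 7 is bumped to row 4. 7 starts a new row 4. The new tableau is [[1, 2, 3], [4], [6], [7]].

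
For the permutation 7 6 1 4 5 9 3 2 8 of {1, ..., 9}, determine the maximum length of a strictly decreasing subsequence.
5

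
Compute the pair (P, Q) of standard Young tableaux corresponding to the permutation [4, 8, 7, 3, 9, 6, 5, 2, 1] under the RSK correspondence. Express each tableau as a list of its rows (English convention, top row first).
Insert each entry of the permutation into P by Schensted row insertion, recording in Q the position of each new cell.

Insert 4: appended to row 1. P = [[4]].
Insert 8: appended to row 1. P = [[4, 8]].
Insert 7: 7 bumps 8 from row 1; 8 starts row 2. P = [[4, 7], [8]].
Insert 3: 3 bumps 4 from row 1; 4 bumps 8 from row 2; 8 starts row 3. P = [[3, 7], [4], [8]].
Insert 9: appended to row 1. P = [[3, 7, 9], [4], [8]].
Insert 6: 6 bumps 7 from row 1; 7 appends to row 2. P = [[3, 6, 9], [4, 7], [8]].
Insert 5: 5 bumps 6 from row 1; 6 bumps 7 from row 2; 7 bumps 8 from row 3; 8 starts row 4. P = [[3, 5, 9], [4, 6], [7], [8]].
Insert 2: 2 bumps 3 from row 1; 3 bumps 4 from row 2; 4 bumps 7 from row 3; 7 bumps 8 from row 4; 8 starts row 5. P = [[2, 5, 9], [3, 6], [4], [7], [8]].
Insert 1: 1 bumps 2 from row 1; 2 bumps 3 from row 2; 3 bumps 4 from row 3; 4 bumps 7 from row 4; 7 bumps 8 from row 5; 8 starts row 6. P = [[1, 5, 9], [2, 6], [3], [4], [7], [8]].

So P = [[1, 5, 9], [2, 6], [3], [4], [7], [8]], Q = [[1, 2, 5], [3, 6], [4], [7], [8], [9]].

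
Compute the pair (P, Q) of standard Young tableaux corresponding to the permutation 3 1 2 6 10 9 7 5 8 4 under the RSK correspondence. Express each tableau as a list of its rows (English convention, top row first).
Insert each entry of the permutation into P by Schensted row insertion, recording in Q the position of each new cell.

After inserting 3: P = [[3]].
After inserting 1: P = [[1], [3]].
After inserting 2: P = [[1, 2], [3]].
After inserting 6: P = [[1, 2, 6], [3]].
After inserting 10: P = [[1, 2, 6, 10], [3]].
After inserting 9: P = [[1, 2, 6, 9], [3, 10]].
After inserting 7: P = [[1, 2, 6, 7], [3, 9], [10]].
After inserting 5: P = [[1, 2, 5, 7], [3, 6], [9], [10]].
After inserting 8: P = [[1, 2, 5, 7, 8], [3, 6], [9], [10]].
After inserting 4: P = [[1, 2, 4, 7, 8], [3, 5], [6], [9], [10]].

So P = [[1, 2, 4, 7, 8], [3, 5], [6], [9], [10]], Q = [[1, 3, 4, 5, 9], [2, 6], [7], [8], [10]].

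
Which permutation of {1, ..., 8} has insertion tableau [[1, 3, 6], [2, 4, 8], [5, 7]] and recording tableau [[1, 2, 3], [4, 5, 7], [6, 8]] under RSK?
5 7 8 2 4 1 6 3

Reverse the RSK construction: for i from n down to 1, find the cell of Q containing i, remove the entry at that cell from P, and reverse-bump it up through P; the value ejected from row 1 is w(i).

Step i=8: Q has 8 at row 3, column 2; remove 7 from row 3 of P and reverse-bump: 7 enters row 2 and ejects 4; 4 enters row 1 and ejects 3. So w(8) = 3. P is now [[1, 4, 6], [2, 7, 8], [5]].
Step i=7: Q has 7 at row 2, column 3; remove 8 from row 2 of P and reverse-bump: 8 enters row 1 and ejects 6. So w(7) = 6. P is now [[1, 4, 8], [2, 7], [5]].
Step i=6: Q has 6 at row 3, column 1; remove 5 from row 3 of P and reverse-bump: 5 enters row 2 and ejects 2; 2 enters row 1 and ejects 1. So w(6) = 1. P is now [[2, 4, 8], [5, 7]].
Step i=5: Q has 5 at row 2, column 2; remove 7 from row 2 of P and reverse-bump: 7 enters row 1 and ejects 4. So w(5) = 4. P is now [[2, 7, 8], [5]].
Step i=4: Q has 4 at row 2, column 1; remove 5 from row 2 of P and reverse-bump: 5 enters row 1 and ejects 2. So w(4) = 2. P is now [[5, 7, 8]].
Step i=3: Q has 3 at row 1, column 3; remove that cell from P, ejecting 8. So w(3) = 8. P is now [[5, 7]].
Step i=2: Q has 2 at row 1, column 2; remove that cell from P, ejecting 7. So w(2) = 7. P is now [[5]].
Step i=1: Q has 1 at row 1, column 1; remove that cell from P, ejecting 5. So w(1) = 5. P is now [].

So w = 5 7 8 2 4 1 6 3.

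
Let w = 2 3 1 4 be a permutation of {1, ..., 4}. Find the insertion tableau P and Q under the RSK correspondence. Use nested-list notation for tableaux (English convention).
P = [[1, 3, 4], [2]], Q = [[1, 2, 4], [3]]

Insert each entry of the permutation into P by Schensted row insertion, recording in Q the position of each new cell.

Insert 2: appended to row 1. P = [[2]], Q = [[1]].
Insert 3: appended to row 1. P = [[2, 3]], Q = [[1, 2]].
Insert 1: 1 bumps 2 from row 1; 2 starts row 2. P = [[1, 3], [2]], Q = [[1, 2], [3]].
Insert 4: appended to row 1. P = [[1, 3, 4], [2]], Q = [[1, 2, 4], [3]].

So P = [[1, 3, 4], [2]], Q = [[1, 2, 4], [3]].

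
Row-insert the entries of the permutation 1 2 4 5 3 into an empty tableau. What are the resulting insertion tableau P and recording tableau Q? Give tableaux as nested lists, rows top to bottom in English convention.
Insert each entry of the permutation into P by Schensted row insertion, recording in Q the position of each new cell.

Insert 1: appended to row 1. P = [[1]].
Insert 2: appended to row 1. P = [[1, 2]].
Insert 4: appended to row 1. P = [[1, 2, 4]].
Insert 5: appended to row 1. P = [[1, 2, 4, 5]].
Insert 3: 3 bumps 4 from row 1; 4 starts row 2. P = [[1, 2, 3, 5], [4]].

So P = [[1, 2, 3, 5], [4]], Q = [[1, 2, 3, 4], [5]].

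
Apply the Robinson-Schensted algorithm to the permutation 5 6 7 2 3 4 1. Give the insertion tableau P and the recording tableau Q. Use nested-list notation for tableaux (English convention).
Insert each entry of the permutation into P by Schensted row insertion, recording in Q the position of each new cell.

Insert 5: appended to row 1. P = [[5]].
Insert 6: appended to row 1. P = [[5, 6]].
Insert 7: appended to row 1. P = [[5, 6, 7]].
Insert 2: 2 bumps 5 from row 1; 5 starts row 2. P = [[2, 6, 7], [5]].
Insert 3: 3 bumps 6 from row 1; 6 appends to row 2. P = [[2, 3, 7], [5, 6]].
Insert 4: 4 bumps 7 from row 1; 7 appends to row 2. P = [[2, 3, 4], [5, 6, 7]].
Insert 1: 1 bumps 2 from row 1; 2 bumps 5 from row 2; 5 starts row 3. P = [[1, 3, 4], [2, 6, 7], [5]].

So P = [[1, 3, 4], [2, 6, 7], [5]], Q = [[1, 2, 3], [4, 5, 6], [7]].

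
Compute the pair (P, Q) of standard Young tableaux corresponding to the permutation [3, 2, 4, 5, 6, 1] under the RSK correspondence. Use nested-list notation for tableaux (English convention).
Insert each entry of the permutation into P by Schensted row insertion, recording in Q the position of each new cell.

Insert 3: appended to row 1. P = [[3]].
Insert 2: 2 bumps 3 from row 1; 3 starts row 2. P = [[2], [3]].
Insert 4: appended to row 1. P = [[2, 4], [3]].
Insert 5: appended to row 1. P = [[2, 4, 5], [3]].
Insert 6: appended to row 1. P = [[2, 4, 5, 6], [3]].
Insert 1: 1 bumps 2 from row 1; 2 bumps 3 from row 2; 3 starts row 3. P = [[1, 4, 5, 6], [2], [3]].

So P = [[1, 4, 5, 6], [2], [3]], Q = [[1, 3, 4, 5], [2], [6]].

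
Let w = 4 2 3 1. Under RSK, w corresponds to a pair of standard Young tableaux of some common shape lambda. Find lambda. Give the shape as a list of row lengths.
RSK row insertion gives P = [[1, 3], [2], [4]], which has shape [2, 1, 1].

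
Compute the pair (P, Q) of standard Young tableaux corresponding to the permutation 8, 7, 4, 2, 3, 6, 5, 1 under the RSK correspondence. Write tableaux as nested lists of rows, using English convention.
P = [[1, 3, 5], [2, 6], [4], [7], [8]], Q = [[1, 5, 6], [2, 7], [3], [4], [8]]

Insert each entry of the permutation into P by Schensted row insertion, recording in Q the position of each new cell.

Insert 8: appended to row 1. P = [[8]].
Insert 7: 7 bumps 8 from row 1; 8 starts row 2. P = [[7], [8]].
Insert 4: 4 bumps 7 from row 1; 7 bumps 8 from row 2; 8 starts row 3. P = [[4], [7], [8]].
Insert 2: 2 bumps 4 from row 1; 4 bumps 7 from row 2; 7 bumps 8 from row 3; 8 starts row 4. P = [[2], [4], [7], [8]].
Insert 3: appended to row 1. P = [[2, 3], [4], [7], [8]].
Insert 6: appended to row 1. P = [[2, 3, 6], [4], [7], [8]].
Insert 5: 5 bumps 6 from row 1; 6 appends to row 2. P = [[2, 3, 5], [4, 6], [7], [8]].
Insert 1: 1 bumps 2 from row 1; 2 bumps 4 from row 2; 4 bumps 7 from row 3; 7 bumps 8 from row 4; 8 starts row 5. P = [[1, 3, 5], [2, 6], [4], [7], [8]].

So P = [[1, 3, 5], [2, 6], [4], [7], [8]], Q = [[1, 5, 6], [2, 7], [3], [4], [8]].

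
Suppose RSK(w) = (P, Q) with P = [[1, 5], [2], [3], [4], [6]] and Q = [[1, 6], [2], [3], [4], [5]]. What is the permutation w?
Reverse the RSK construction: for i from n down to 1, find the cell of Q containing i, remove the entry at that cell from P, and reverse-bump it up through P; the value ejected from row 1 is w(i).

Step i=6: Q has 6 at row 1, column 2; remove that cell from P, ejecting 5. So w(6) = 5. P is now [[1], [2], [3], [4], [6]].
Step i=5: Q has 5 at row 5, column 1; remove 6 from row 5 of P and reverse-bump: 6 enters row 4 and ejects 4; 4 enters row 3 and ejects 3; 3 enters row 2 and ejects 2; 2 enters row 1 and ejects 1. So w(5) = 1. P is now [[2], [3], [4], [6]].
Step i=4: Q has 4 at row 4, column 1; remove 6 from row 4 of P and reverse-bump: 6 enters row 3 and ejects 4; 4 enters row 2 and ejects 3; 3 enters row 1 and ejects 2. So w(4) = 2. P is now [[3], [4], [6]].
Step i=3: Q has 3 at row 3, column 1; remove 6 from row 3 of P and reverse-bump: 6 enters row 2 and ejects 4; 4 enters row 1 and ejects 3. So w(3) = 3. P is now [[4], [6]].
Step i=2: Q has 2 at row 2, column 1; remove 6 from row 2 of P and reverse-bump: 6 enters row 1 and ejects 4. So w(2) = 4. P is now [[6]].
Step i=1: Q has 1 at row 1, column 1; remove that cell from P, ejecting 6. So w(1) = 6. P is now [].

So w = 6 4 3 2 1 5.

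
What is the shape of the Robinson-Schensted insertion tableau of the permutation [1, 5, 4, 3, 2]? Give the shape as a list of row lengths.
[2, 1, 1, 1]

Row-insert each entry into an empty tableau.

After inserting 1: P = [[1]].
After inserting 5: P = [[1, 5]].
After inserting 4: P = [[1, 4], [5]].
After inserting 3: P = [[1, 3], [4], [5]].
After inserting 2: P = [[1, 2], [3], [4], [5]].

The final insertion tableau P = [[1, 2], [3], [4], [5]] has shape [2, 1, 1, 1].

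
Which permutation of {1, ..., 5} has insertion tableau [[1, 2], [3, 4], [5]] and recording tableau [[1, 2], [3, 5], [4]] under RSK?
Reverse the RSK construction: for i from n down to 1, find the cell of Q containing i, remove the entry at that cell from P, and reverse-bump it up through P; the value ejected from row 1 is w(i).

Step i=5: Q has 5 at row 2, column 2; remove 4 from row 2 of P and reverse-bump: 4 enters row 1 and ejects 2. So w(5) = 2. P is now [[1, 4], [3], [5]].
Step i=4: Q has 4 at row 3, column 1; remove 5 from row 3 of P and reverse-bump: 5 enters row 2 and ejects 3; 3 enters row 1 and ejects 1. So w(4) = 1. P is now [[3, 4], [5]].
Step i=3: Q has 3 at row 2, column 1; remove 5 from row 2 of P and reverse-bump: 5 enters row 1 and ejects 4. So w(3) = 4. P is now [[3, 5]].
Step i=2: Q has 2 at row 1, column 2; remove that cell from P, ejecting 5. So w(2) = 5. P is now [[3]].
Step i=1: Q has 1 at row 1, column 1; remove that cell from P, ejecting 3. So w(1) = 3. P is now [].

So w = 3 5 4 1 2.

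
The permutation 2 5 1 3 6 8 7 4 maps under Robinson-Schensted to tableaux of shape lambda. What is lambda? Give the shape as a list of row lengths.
RSK row insertion gives P = [[1, 3, 4, 7], [2, 5, 6], [8]], which has shape [4, 3, 1].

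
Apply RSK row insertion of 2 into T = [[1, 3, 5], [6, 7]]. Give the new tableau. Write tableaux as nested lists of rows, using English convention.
In row 1, 2 replaces 3 (the leftmost entry greater than 2); 3 is bumped to row 2. In row 2, 3 replaces 6 (the leftmost entry greater than 3); 6 is bumped to row 3. 6 starts a new row 3. The new tableau is [[1, 2, 5], [3, 7], [6]].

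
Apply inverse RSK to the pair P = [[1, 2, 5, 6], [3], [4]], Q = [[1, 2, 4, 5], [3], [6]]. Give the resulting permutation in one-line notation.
1 4 3 5 6 2

Reverse the RSK construction: for i from n down to 1, find the cell of Q containing i, remove the entry at that cell from P, and reverse-bump it up through P; the value ejected from row 1 is w(i).

Step i=6: Q has 6 at row 3, column 1; remove 4 from row 3 of P and reverse-bump: 4 enters row 2 and ejects 3; 3 enters row 1 and ejects 2. So w(6) = 2. P is now [[1, 3, 5, 6], [4]].
Step i=5: Q has 5 at row 1, column 4; remove that cell from P, ejecting 6. So w(5) = 6. P is now [[1, 3, 5], [4]].
Step i=4: Q has 4 at row 1, column 3; remove that cell from P, ejecting 5. So w(4) = 5. P is now [[1, 3], [4]].
Step i=3: Q has 3 at row 2, column 1; remove 4 from row 2 of P and reverse-bump: 4 enters row 1 and ejects 3. So w(3) = 3. P is now [[1, 4]].
Step i=2: Q has 2 at row 1, column 2; remove that cell from P, ejecting 4. So w(2) = 4. P is now [[1]].
Step i=1: Q has 1 at row 1, column 1; remove that cell from P, ejecting 1. So w(1) = 1. P is now [].

So w = 1 4 3 5 6 2.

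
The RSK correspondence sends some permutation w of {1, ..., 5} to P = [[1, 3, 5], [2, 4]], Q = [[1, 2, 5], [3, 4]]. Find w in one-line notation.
2 4 1 3 5

Reverse the RSK construction: for i from n down to 1, find the cell of Q containing i, remove the entry at that cell from P, and reverse-bump it up through P; the value ejected from row 1 is w(i).

Step i=5: Q has 5 at row 1, column 3; remove that cell from P, ejecting 5. So w(5) = 5. P is now [[1, 3], [2, 4]].
Step i=4: Q has 4 at row 2, column 2; remove 4 from row 2 of P and reverse-bump: 4 enters row 1 and ejects 3. So w(4) = 3. P is now [[1, 4], [2]].
Step i=3: Q has 3 at row 2, column 1; remove 2 from row 2 of P and reverse-bump: 2 enters row 1 and ejects 1. So w(3) = 1. P is now [[2, 4]].
Step i=2: Q has 2 at row 1, column 2; remove that cell from P, ejecting 4. So w(2) = 4. P is now [[2]].
Step i=1: Q has 1 at row 1, column 1; remove that cell from P, ejecting 2. So w(1) = 2. P is now [].

So w = 2 4 1 3 5.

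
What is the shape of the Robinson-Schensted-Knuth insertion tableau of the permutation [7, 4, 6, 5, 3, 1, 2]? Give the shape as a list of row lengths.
Row-insert each entry into an empty tableau.

After inserting 7: P = [[7]].
After inserting 4: P = [[4], [7]].
After inserting 6: P = [[4, 6], [7]].
After inserting 5: P = [[4, 5], [6], [7]].
After inserting 3: P = [[3, 5], [4], [6], [7]].
After inserting 1: P = [[1, 5], [3], [4], [6], [7]].
After inserting 2: P = [[1, 2], [3, 5], [4], [6], [7]].

The final insertion tableau P = [[1, 2], [3, 5], [4], [6], [7]] has shape [2, 2, 1, 1, 1].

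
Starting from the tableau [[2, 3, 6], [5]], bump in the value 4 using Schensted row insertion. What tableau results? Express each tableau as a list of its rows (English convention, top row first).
In row 1, 4 replaces 6 (the leftmost entry greater than 4); 6 is bumped to row 2. 6 is appended to row 2. The new tableau is [[2, 3, 4], [5, 6]].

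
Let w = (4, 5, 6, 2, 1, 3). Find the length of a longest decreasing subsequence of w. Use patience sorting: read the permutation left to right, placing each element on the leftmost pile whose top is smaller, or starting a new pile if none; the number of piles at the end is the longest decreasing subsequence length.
4: new pile. tops = [4]
5: onto pile 1 (replacing 4). tops = [5]
6: onto pile 1 (replacing 5). tops = [6]
2: new pile. tops = [6, 2]
1: new pile. tops = [6, 2, 1]
3: onto pile 2 (replacing 2). tops = [6, 3, 1]

3 piles, so the longest decreasing subsequence has length 3.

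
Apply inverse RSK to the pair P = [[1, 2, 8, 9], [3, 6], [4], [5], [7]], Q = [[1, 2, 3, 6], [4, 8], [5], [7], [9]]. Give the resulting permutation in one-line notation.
5 7 8 6 4 9 1 3 2

Reverse the RSK construction: for i from n down to 1, find the cell of Q containing i, remove the entry at that cell from P, and reverse-bump it up through P; the value ejected from row 1 is w(i).

Step i=9: Q has 9 at row 5, column 1; remove 7 from row 5 of P and reverse-bump: 7 enters row 4 and ejects 5; 5 enters row 3 and ejects 4; 4 enters row 2 and ejects 3; 3 enters row 1 and ejects 2. So w(9) = 2. P is now [[1, 3, 8, 9], [4, 6], [5], [7]].
Step i=8: Q has 8 at row 2, column 2; remove 6 from row 2 of P and reverse-bump: 6 enters row 1 and ejects 3. So w(8) = 3. P is now [[1, 6, 8, 9], [4], [5], [7]].
Step i=7: Q has 7 at row 4, column 1; remove 7 from row 4 of P and reverse-bump: 7 enters row 3 and ejects 5; 5 enters row 2 and ejects 4; 4 enters row 1 and ejects 1. So w(7) = 1. P is now [[4, 6, 8, 9], [5], [7]].
Step i=6: Q has 6 at row 1, column 4; remove that cell from P, ejecting 9. So w(6) = 9. P is now [[4, 6, 8], [5], [7]].
Step i=5: Q has 5 at row 3, column 1; remove 7 from row 3 of P and reverse-bump: 7 enters row 2 and ejects 5; 5 enters row 1 and ejects 4. So w(5) = 4. P is now [[5, 6, 8], [7]].
Step i=4: Q has 4 at row 2, column 1; remove 7 from row 2 of P and reverse-bump: 7 enters row 1 and ejects 6. So w(4) = 6. P is now [[5, 7, 8]].
Step i=3: Q has 3 at row 1, column 3; remove that cell from P, ejecting 8. So w(3) = 8. P is now [[5, 7]].
Step i=2: Q has 2 at row 1, column 2; remove that cell from P, ejecting 7. So w(2) = 7. P is now [[5]].
Step i=1: Q has 1 at row 1, column 1; remove that cell from P, ejecting 5. So w(1) = 5. P is now [].

So w = 5 7 8 6 4 9 1 3 2.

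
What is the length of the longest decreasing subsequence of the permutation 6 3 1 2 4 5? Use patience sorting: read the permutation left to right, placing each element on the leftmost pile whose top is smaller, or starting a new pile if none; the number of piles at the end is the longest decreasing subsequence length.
3

6: new pile. tops = [6]
3: new pile. tops = [6, 3]
1: new pile. tops = [6, 3, 1]
2: onto pile 3 (replacing 1). tops = [6, 3, 2]
4: onto pile 2 (replacing 3). tops = [6, 4, 2]
5: onto pile 2 (replacing 4). tops = [6, 5, 2]

3 piles, so the longest decreasing subsequence has length 3.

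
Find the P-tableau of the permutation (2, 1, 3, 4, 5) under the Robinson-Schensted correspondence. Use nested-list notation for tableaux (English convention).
P = [[1, 3, 4, 5], [2]]

Insert 2: appended to row 1. P = [[2]].
Insert 1: 1 bumps 2 from row 1; 2 starts row 2. P = [[1], [2]].
Insert 3: appended to row 1. P = [[1, 3], [2]].
Insert 4: appended to row 1. P = [[1, 3, 4], [2]].
Insert 5: appended to row 1. P = [[1, 3, 4, 5], [2]].

So P = [[1, 3, 4, 5], [2]].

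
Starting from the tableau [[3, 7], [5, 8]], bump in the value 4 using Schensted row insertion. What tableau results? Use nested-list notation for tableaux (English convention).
In row 1, 4 replaces 7 (the leftmost entry greater than 4); 7 is bumped to row 2. In row 2, 7 replaces 8 (the leftmost entry greater than 7); 8 is bumped to row 3. 8 starts a new row 3. The new tableau is [[3, 4], [5, 7], [8]].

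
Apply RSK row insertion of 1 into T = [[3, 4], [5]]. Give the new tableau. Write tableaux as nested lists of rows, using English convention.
In row 1, 1 replaces 3 (the leftmost entry greater than 1); 3 is bumped to row 2. In row 2, 3 replaces 5 (the leftmost entry greater than 3); 5 is bumped to row 3. 5 starts a new row 3. The new tableau is [[1, 4], [3], [5]].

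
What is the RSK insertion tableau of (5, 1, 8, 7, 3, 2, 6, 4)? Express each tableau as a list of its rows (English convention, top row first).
P = [[1, 2, 4], [3, 6], [5, 7], [8]]

Insert 5: appended to row 1. P = [[5]].
Insert 1: 1 bumps 5 from row 1; 5 starts row 2. P = [[1], [5]].
Insert 8: appended to row 1. P = [[1, 8], [5]].
Insert 7: 7 bumps 8 from row 1; 8 appends to row 2. P = [[1, 7], [5, 8]].
Insert 3: 3 bumps 7 from row 1; 7 bumps 8 from row 2; 8 starts row 3. P = [[1, 3], [5, 7], [8]].
Insert 2: 2 bumps 3 from row 1; 3 bumps 5 from row 2; 5 bumps 8 from row 3; 8 starts row 4. P = [[1, 2], [3, 7], [5], [8]].
Insert 6: appended to row 1. P = [[1, 2, 6], [3, 7], [5], [8]].
Insert 4: 4 bumps 6 from row 1; 6 bumps 7 from row 2; 7 appends to row 3. P = [[1, 2, 4], [3, 6], [5, 7], [8]].

So P = [[1, 2, 4], [3, 6], [5, 7], [8]].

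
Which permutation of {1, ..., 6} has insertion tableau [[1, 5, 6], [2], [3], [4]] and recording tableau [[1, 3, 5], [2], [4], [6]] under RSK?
4 3 5 2 6 1

Reverse the RSK construction: for i from n down to 1, find the cell of Q containing i, remove the entry at that cell from P, and reverse-bump it up through P; the value ejected from row 1 is w(i).

Step i=6: Q has 6 at row 4, column 1; remove 4 from row 4 of P and reverse-bump: 4 enters row 3 and ejects 3; 3 enters row 2 and ejects 2; 2 enters row 1 and ejects 1. So w(6) = 1. P is now [[2, 5, 6], [3], [4]].
Step i=5: Q has 5 at row 1, column 3; remove that cell from P, ejecting 6. So w(5) = 6. P is now [[2, 5], [3], [4]].
Step i=4: Q has 4 at row 3, column 1; remove 4 from row 3 of P and reverse-bump: 4 enters row 2 and ejects 3; 3 enters row 1 and ejects 2. So w(4) = 2. P is now [[3, 5], [4]].
Step i=3: Q has 3 at row 1, column 2; remove that cell from P, ejecting 5. So w(3) = 5. P is now [[3], [4]].
Step i=2: Q has 2 at row 2, column 1; remove 4 from row 2 of P and reverse-bump: 4 enters row 1 and ejects 3. So w(2) = 3. P is now [[4]].
Step i=1: Q has 1 at row 1, column 1; remove that cell from P, ejecting 4. So w(1) = 4. P is now [].

So w = 4 3 5 2 6 1.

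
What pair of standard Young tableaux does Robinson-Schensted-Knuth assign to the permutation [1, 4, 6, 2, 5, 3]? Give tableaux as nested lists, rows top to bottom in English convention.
Insert each entry of the permutation into P by Schensted row insertion, recording in Q the position of each new cell.

Insert 1: appended to row 1. P = [[1]], Q = [[1]].
Insert 4: appended to row 1. P = [[1, 4]], Q = [[1, 2]].
Insert 6: appended to row 1. P = [[1, 4, 6]], Q = [[1, 2, 3]].
Insert 2: 2 bumps 4 from row 1; 4 starts row 2. P = [[1, 2, 6], [4]], Q = [[1, 2, 3], [4]].
Insert 5: 5 bumps 6 from row 1; 6 appends to row 2. P = [[1, 2, 5], [4, 6]], Q = [[1, 2, 3], [4, 5]].
Insert 3: 3 bumps 5 from row 1; 5 bumps 6 from row 2; 6 starts row 3. P = [[1, 2, 3], [4, 5], [6]], Q = [[1, 2, 3], [4, 5], [6]].

So P = [[1, 2, 3], [4, 5], [6]], Q = [[1, 2, 3], [4, 5], [6]].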